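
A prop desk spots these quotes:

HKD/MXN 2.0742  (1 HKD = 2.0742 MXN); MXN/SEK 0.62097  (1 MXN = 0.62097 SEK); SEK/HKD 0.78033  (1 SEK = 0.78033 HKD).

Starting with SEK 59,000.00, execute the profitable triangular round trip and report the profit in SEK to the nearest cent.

Profit: SEK 299.57

Profitable loop is SEK → HKD → MXN → SEK:
SEK 59,000.00 × 0.78033 = HKD 46,039.47
HKD 46,039.47 × 2.0742 = MXN 95,495.07
MXN 95,495.07 × 0.62097 = SEK 59,299.57
Profit = SEK 59,299.57 − SEK 59,000.00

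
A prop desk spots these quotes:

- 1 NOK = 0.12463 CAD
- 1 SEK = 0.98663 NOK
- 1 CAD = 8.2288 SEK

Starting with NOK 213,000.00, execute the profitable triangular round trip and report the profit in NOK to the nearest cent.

Profitable loop is NOK → CAD → SEK → NOK:
NOK 213,000.00 × 0.12463 = CAD 26,546.19
CAD 26,546.19 × 8.2288 = SEK 218,443.29
SEK 218,443.29 × 0.98663 = NOK 215,522.70
Profit = NOK 215,522.70 − NOK 213,000.00

Profit: NOK 2,522.70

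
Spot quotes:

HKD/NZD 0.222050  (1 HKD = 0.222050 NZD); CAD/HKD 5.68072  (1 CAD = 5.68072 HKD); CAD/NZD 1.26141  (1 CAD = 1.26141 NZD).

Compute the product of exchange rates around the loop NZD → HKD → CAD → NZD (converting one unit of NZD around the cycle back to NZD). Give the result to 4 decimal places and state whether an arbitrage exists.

1.0000 (no arbitrage)

Around NZD → HKD → CAD → NZD: 1 ÷ 0.222050 ÷ 5.68072 × 1.26141 = 1.000005
Product ≈ 1 (deviation 0.000%, within rounding noise).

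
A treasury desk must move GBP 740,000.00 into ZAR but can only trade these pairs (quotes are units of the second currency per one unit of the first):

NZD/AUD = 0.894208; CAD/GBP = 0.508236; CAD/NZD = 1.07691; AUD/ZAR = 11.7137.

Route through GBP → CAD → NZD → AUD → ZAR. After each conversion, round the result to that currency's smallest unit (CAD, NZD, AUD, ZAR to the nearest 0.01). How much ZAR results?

ZAR 16,423,978.02

GBP 740,000.00 ÷ 0.508236 = CAD 1,456,016.50
CAD 1,456,016.50 × 1.07691 = NZD 1,567,998.73
NZD 1,567,998.73 × 0.894208 = AUD 1,402,117.01
AUD 1,402,117.01 × 11.7137 = ZAR 16,423,978.02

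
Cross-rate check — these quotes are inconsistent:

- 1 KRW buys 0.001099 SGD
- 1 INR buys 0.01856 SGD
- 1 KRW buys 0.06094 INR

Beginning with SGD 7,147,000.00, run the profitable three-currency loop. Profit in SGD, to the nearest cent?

Profit: SGD 208,403.66

Profitable loop is SGD → KRW → INR → SGD:
SGD 7,147,000.00 ÷ 0.001099 = KRW 6,503,184,713
KRW 6,503,184,713 × 0.06094 = INR 396,304,076.43
INR 396,304,076.43 × 0.01856 = SGD 7,355,403.66
Profit = SGD 7,355,403.66 − SGD 7,147,000.00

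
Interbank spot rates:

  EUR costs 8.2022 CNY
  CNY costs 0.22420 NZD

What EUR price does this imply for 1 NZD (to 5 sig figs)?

NZD/EUR = 0.54379

1 NZD ÷ 0.22420 = 4.4603 CNY
4.4603 CNY ÷ 8.2022 = 0.543794 EUR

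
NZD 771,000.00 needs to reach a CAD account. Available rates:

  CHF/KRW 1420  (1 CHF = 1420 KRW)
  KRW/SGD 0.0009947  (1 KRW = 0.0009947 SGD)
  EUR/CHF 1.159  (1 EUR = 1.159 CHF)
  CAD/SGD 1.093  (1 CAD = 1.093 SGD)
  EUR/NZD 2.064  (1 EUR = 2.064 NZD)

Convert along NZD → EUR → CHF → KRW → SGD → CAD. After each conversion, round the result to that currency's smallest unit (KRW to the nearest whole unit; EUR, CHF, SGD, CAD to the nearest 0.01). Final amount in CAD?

NZD 771,000.00 ÷ 2.064 = EUR 373,546.51
EUR 373,546.51 × 1.159 = CHF 432,940.41
CHF 432,940.41 × 1420 = KRW 614,775,382
KRW 614,775,382 × 0.0009947 = SGD 611,517.07
SGD 611,517.07 ÷ 1.093 = CAD 559,484.97

CAD 559,484.97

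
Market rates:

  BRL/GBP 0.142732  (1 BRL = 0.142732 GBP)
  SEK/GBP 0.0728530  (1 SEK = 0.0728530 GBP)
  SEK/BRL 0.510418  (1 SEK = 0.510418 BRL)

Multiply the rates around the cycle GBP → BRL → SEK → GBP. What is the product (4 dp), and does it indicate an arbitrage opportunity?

Around GBP → BRL → SEK → GBP: 1 ÷ 0.142732 ÷ 0.510418 × 0.0728530 = 1.000000
Product ≈ 1 (deviation 0.000%, within rounding noise).

1.0000 (no arbitrage)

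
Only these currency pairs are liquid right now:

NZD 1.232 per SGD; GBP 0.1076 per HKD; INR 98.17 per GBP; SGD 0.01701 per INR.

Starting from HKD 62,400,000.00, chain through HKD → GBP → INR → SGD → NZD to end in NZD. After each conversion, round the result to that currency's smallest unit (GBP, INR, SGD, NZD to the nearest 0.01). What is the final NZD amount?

NZD 13,813,084.65

HKD 62,400,000.00 × 0.1076 = GBP 6,714,240.00
GBP 6,714,240.00 × 98.17 = INR 659,136,940.80
INR 659,136,940.80 × 0.01701 = SGD 11,211,919.36
SGD 11,211,919.36 × 1.232 = NZD 13,813,084.65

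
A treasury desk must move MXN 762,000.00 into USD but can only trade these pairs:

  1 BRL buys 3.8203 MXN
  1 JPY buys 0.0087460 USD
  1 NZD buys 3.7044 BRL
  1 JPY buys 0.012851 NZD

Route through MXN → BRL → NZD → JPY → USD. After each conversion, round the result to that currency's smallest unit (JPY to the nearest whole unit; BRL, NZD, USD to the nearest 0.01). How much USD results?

USD 36,644.79

MXN 762,000.00 ÷ 3.8203 = BRL 199,460.78
BRL 199,460.78 ÷ 3.7044 = NZD 53,844.29
NZD 53,844.29 ÷ 0.012851 = JPY 4,189,891
JPY 4,189,891 × 0.0087460 = USD 36,644.79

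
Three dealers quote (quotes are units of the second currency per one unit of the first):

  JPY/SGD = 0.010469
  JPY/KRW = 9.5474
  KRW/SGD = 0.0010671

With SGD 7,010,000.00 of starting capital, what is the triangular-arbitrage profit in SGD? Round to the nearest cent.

Profitable loop is SGD → KRW → JPY → SGD:
SGD 7,010,000.00 ÷ 0.0010671 = KRW 6,569,206,260
KRW 6,569,206,260 ÷ 9.5474 = JPY 688,062,327
JPY 688,062,327 × 0.010469 = SGD 7,203,324.50
Profit = SGD 7,203,324.50 − SGD 7,010,000.00

Profit: SGD 193,324.50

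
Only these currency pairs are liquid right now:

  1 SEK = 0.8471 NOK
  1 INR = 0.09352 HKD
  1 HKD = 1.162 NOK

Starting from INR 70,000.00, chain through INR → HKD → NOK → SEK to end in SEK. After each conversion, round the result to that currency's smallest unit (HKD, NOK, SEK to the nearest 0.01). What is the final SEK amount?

INR 70,000.00 × 0.09352 = HKD 6,546.40
HKD 6,546.40 × 1.162 = NOK 7,606.92
NOK 7,606.92 ÷ 0.8471 = SEK 8,979.96

SEK 8,979.96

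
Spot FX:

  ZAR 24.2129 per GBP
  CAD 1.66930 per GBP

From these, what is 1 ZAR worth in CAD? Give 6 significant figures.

1 ZAR ÷ 24.2129 = 0.0413003 GBP
0.0413003 GBP × 1.66930 = 0.0689426 CAD

ZAR/CAD = 0.0689426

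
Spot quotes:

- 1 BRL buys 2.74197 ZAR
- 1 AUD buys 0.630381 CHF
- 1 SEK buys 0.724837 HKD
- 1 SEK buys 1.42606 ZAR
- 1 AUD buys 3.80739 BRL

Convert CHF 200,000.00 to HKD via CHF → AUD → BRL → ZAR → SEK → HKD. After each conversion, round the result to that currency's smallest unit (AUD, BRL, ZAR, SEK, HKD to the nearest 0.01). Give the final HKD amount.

HKD 1,683,524.75

CHF 200,000.00 ÷ 0.630381 = AUD 317,268.45
AUD 317,268.45 × 3.80739 = BRL 1,207,964.72
BRL 1,207,964.72 × 2.74197 = ZAR 3,312,203.02
ZAR 3,312,203.02 ÷ 1.42606 = SEK 2,322,625.29
SEK 2,322,625.29 × 0.724837 = HKD 1,683,524.75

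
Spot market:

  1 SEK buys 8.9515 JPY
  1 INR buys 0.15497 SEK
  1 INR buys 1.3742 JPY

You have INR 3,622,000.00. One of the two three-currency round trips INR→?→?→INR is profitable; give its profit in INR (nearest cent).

Profitable loop is INR → SEK → JPY → INR:
INR 3,622,000.00 × 0.15497 = SEK 561,301.34
SEK 561,301.34 × 8.9515 = JPY 5,024,489
JPY 5,024,489 ÷ 1.3742 = INR 3,656,301.08
Profit = INR 3,656,301.08 − INR 3,622,000.00

Profit: INR 34,301.08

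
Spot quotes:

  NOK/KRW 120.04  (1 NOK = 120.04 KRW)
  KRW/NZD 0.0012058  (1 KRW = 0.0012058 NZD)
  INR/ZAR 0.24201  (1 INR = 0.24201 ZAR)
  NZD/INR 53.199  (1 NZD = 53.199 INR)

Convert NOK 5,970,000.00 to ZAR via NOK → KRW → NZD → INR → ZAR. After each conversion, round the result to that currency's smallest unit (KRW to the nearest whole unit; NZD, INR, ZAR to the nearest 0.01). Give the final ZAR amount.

ZAR 11,125,316.64

NOK 5,970,000.00 × 120.04 = KRW 716,638,800
KRW 716,638,800 × 0.0012058 = NZD 864,123.07
NZD 864,123.07 × 53.199 = INR 45,970,483.20
INR 45,970,483.20 × 0.24201 = ZAR 11,125,316.64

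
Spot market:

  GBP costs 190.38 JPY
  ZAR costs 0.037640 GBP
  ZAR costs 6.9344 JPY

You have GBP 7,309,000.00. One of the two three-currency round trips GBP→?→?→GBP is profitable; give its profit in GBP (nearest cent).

Profit: GBP 244,009.13

Profitable loop is GBP → JPY → ZAR → GBP:
GBP 7,309,000.00 × 190.38 = JPY 1,391,487,420
JPY 1,391,487,420 ÷ 6.9344 = ZAR 200,664,429.51
ZAR 200,664,429.51 × 0.037640 = GBP 7,553,009.13
Profit = GBP 7,553,009.13 − GBP 7,309,000.00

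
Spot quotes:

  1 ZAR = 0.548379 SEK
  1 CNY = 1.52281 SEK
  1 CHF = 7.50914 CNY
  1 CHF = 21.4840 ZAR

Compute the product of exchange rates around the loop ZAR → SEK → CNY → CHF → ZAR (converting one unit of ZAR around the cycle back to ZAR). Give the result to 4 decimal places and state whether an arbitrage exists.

1.0303 (arbitrage exists)

Around ZAR → SEK → CNY → CHF → ZAR: 1 × 0.548379 ÷ 1.52281 ÷ 7.50914 × 21.4840 = 1.030291
Product > 1; profitable direction is ZAR → SEK → CNY → CHF → ZAR.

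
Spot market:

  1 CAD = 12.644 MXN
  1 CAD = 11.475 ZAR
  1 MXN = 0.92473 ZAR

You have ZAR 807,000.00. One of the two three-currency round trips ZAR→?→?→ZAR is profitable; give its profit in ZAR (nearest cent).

Profit: ZAR 15,281.04

Profitable loop is ZAR → CAD → MXN → ZAR:
ZAR 807,000.00 ÷ 11.475 = CAD 70,326.80
CAD 70,326.80 × 12.644 = MXN 889,212.03
MXN 889,212.03 × 0.92473 = ZAR 822,281.04
Profit = ZAR 822,281.04 − ZAR 807,000.00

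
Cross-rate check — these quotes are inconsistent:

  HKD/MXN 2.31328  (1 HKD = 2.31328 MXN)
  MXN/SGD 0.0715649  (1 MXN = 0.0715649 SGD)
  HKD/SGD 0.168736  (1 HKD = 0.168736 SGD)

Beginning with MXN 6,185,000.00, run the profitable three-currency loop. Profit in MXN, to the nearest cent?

Profitable loop is MXN → HKD → SGD → MXN:
MXN 6,185,000.00 ÷ 2.31328 = HKD 2,673,692.77
HKD 2,673,692.77 × 0.168736 = SGD 451,148.22
SGD 451,148.22 ÷ 0.0715649 = MXN 6,304,043.22
Profit = MXN 6,304,043.22 − MXN 6,185,000.00

Profit: MXN 119,043.22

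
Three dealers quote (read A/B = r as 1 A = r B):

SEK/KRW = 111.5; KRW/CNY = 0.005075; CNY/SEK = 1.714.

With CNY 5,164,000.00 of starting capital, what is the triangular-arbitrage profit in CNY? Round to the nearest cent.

Profitable loop is CNY → KRW → SEK → CNY:
CNY 5,164,000.00 ÷ 0.005075 = KRW 1,017,536,946
KRW 1,017,536,946 ÷ 111.5 = SEK 9,125,891.89
SEK 9,125,891.89 ÷ 1.714 = CNY 5,324,324.32
Profit = CNY 5,324,324.32 − CNY 5,164,000.00

Profit: CNY 160,324.32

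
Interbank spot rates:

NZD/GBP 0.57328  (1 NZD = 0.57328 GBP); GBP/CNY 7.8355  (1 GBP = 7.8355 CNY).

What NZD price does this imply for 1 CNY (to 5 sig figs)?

CNY/NZD = 0.22262

1 CNY ÷ 7.8355 = 0.127624 GBP
0.127624 GBP ÷ 0.57328 = 0.222621 NZD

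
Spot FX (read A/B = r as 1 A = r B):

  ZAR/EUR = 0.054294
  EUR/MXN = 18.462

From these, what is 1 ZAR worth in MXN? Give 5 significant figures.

1 ZAR × 0.054294 = 0.054294 EUR
0.054294 EUR × 18.462 = 1.00238 MXN

ZAR/MXN = 1.0024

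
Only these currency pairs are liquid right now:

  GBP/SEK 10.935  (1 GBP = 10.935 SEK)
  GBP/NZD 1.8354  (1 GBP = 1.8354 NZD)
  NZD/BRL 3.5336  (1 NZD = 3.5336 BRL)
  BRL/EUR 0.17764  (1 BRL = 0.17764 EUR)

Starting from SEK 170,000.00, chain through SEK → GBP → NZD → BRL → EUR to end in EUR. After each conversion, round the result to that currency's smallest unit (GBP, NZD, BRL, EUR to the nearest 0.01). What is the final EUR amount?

SEK 170,000.00 ÷ 10.935 = GBP 15,546.41
GBP 15,546.41 × 1.8354 = NZD 28,533.88
NZD 28,533.88 × 3.5336 = BRL 100,827.32
BRL 100,827.32 × 0.17764 = EUR 17,910.97

EUR 17,910.97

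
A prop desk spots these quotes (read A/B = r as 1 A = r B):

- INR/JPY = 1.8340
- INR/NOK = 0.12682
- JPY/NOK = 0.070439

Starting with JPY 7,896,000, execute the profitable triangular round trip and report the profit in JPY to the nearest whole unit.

Profit: JPY 147,256

Profitable loop is JPY → NOK → INR → JPY:
JPY 7,896,000 × 0.070439 = NOK 556,186.34
NOK 556,186.34 ÷ 0.12682 = INR 4,385,635.89
INR 4,385,635.89 × 1.8340 = JPY 8,043,256
Profit = JPY 8,043,256 − JPY 7,896,000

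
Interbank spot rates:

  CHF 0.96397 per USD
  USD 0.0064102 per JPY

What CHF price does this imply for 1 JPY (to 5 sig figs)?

JPY/CHF = 0.0061792

1 JPY × 0.0064102 = 0.0064102 USD
0.0064102 USD × 0.96397 = 0.00617924 CHF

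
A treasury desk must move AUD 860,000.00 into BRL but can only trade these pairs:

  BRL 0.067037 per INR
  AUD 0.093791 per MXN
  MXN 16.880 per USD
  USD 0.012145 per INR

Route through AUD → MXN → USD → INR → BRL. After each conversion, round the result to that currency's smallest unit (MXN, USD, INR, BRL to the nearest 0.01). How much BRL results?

BRL 2,998,347.04

AUD 860,000.00 ÷ 0.093791 = MXN 9,169,323.28
MXN 9,169,323.28 ÷ 16.880 = USD 543,206.36
USD 543,206.36 ÷ 0.012145 = INR 44,726,748.46
INR 44,726,748.46 × 0.067037 = BRL 2,998,347.04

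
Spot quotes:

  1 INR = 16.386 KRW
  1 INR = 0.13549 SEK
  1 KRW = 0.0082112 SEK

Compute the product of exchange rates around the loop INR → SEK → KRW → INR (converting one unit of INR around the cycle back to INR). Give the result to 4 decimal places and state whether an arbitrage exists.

1.0070 (arbitrage exists)

Around INR → SEK → KRW → INR: 1 × 0.13549 ÷ 0.0082112 ÷ 16.386 = 1.006996
Product > 1; profitable direction is INR → SEK → KRW → INR.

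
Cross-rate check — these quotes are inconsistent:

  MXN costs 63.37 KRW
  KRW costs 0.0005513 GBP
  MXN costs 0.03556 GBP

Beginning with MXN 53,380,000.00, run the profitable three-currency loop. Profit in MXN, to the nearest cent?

Profitable loop is MXN → GBP → KRW → MXN:
MXN 53,380,000.00 × 0.03556 = GBP 1,898,192.80
GBP 1,898,192.80 ÷ 0.0005513 = KRW 3,443,121,350
KRW 3,443,121,350 ÷ 63.37 = MXN 54,333,617.64
Profit = MXN 54,333,617.64 − MXN 53,380,000.00

Profit: MXN 953,617.64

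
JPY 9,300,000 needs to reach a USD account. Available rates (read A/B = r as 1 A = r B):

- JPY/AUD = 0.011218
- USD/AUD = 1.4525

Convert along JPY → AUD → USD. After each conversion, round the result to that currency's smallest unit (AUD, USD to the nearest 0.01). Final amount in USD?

JPY 9,300,000 × 0.011218 = AUD 104,327.40
AUD 104,327.40 ÷ 1.4525 = USD 71,826.09

USD 71,826.09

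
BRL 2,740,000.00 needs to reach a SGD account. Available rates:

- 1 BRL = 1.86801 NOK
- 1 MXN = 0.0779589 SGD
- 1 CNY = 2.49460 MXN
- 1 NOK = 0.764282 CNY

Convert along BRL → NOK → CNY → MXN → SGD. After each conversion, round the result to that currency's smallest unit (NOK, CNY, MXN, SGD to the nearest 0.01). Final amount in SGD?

SGD 760,764.10

BRL 2,740,000.00 × 1.86801 = NOK 5,118,347.40
NOK 5,118,347.40 × 0.764282 = CNY 3,911,860.79
CNY 3,911,860.79 × 2.49460 = MXN 9,758,527.93
MXN 9,758,527.93 × 0.0779589 = SGD 760,764.10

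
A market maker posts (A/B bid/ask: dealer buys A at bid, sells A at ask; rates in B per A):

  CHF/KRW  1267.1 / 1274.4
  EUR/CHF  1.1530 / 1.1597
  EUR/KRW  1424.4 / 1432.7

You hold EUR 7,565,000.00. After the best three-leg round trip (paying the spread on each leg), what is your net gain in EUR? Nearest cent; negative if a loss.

Best loop EUR → CHF → KRW → EUR:
EUR 7,565,000.00 × 1.1530 (sell EUR at bid) = CHF 8,722,445.00
CHF 8,722,445.00 × 1267.1 (sell CHF at bid) = KRW 11,052,210,060
KRW 11,052,210,060 ÷ 1432.7 (buy EUR at ask) = EUR 7,714,252.85

Net profit: EUR 149,252.85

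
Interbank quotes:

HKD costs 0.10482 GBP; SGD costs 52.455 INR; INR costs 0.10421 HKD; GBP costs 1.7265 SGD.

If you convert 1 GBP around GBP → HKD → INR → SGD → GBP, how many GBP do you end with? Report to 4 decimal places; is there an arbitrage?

Around GBP → HKD → INR → SGD → GBP: 1 ÷ 0.10482 ÷ 0.10421 ÷ 52.455 ÷ 1.7265 = 1.010865
Product > 1; profitable direction is GBP → HKD → INR → SGD → GBP.

1.0109 (arbitrage exists)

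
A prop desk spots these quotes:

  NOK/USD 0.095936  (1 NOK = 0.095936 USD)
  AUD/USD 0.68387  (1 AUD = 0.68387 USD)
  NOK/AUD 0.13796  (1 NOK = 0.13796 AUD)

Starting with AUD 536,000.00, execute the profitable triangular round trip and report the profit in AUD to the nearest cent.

Profit: AUD 9,029.06

Profitable loop is AUD → NOK → USD → AUD:
AUD 536,000.00 ÷ 0.13796 = NOK 3,885,184.11
NOK 3,885,184.11 × 0.095936 = USD 372,729.02
USD 372,729.02 ÷ 0.68387 = AUD 545,029.06
Profit = AUD 545,029.06 − AUD 536,000.00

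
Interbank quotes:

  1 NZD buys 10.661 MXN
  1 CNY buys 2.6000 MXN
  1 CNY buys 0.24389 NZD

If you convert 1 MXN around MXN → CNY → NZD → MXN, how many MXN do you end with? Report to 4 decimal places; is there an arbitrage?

1.0000 (no arbitrage)

Around MXN → CNY → NZD → MXN: 1 ÷ 2.6000 × 0.24389 × 10.661 = 1.000043
Product ≈ 1 (deviation 0.004%, within rounding noise).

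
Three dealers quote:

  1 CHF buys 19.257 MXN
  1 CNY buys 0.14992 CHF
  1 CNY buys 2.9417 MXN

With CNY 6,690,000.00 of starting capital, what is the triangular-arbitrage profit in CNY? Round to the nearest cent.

Profit: CNY 126,733.17

Profitable loop is CNY → MXN → CHF → CNY:
CNY 6,690,000.00 × 2.9417 = MXN 19,679,973.00
MXN 19,679,973.00 ÷ 19.257 = CHF 1,021,964.64
CHF 1,021,964.64 ÷ 0.14992 = CNY 6,816,733.17
Profit = CNY 6,816,733.17 − CNY 6,690,000.00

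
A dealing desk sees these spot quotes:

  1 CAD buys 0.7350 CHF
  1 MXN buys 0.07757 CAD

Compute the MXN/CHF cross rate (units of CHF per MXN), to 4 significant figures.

1 MXN × 0.07757 = 0.07757 CAD
0.07757 CAD × 0.7350 = 0.057014 CHF

MXN/CHF = 0.05701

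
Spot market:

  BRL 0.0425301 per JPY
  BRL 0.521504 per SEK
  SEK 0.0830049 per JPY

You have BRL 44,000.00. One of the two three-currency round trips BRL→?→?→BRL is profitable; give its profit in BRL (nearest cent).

Profit: BRL 783.46

Profitable loop is BRL → JPY → SEK → BRL:
BRL 44,000.00 ÷ 0.0425301 = JPY 1,034,561
JPY 1,034,561 × 0.0830049 = SEK 85,873.67
SEK 85,873.67 × 0.521504 = BRL 44,783.46
Profit = BRL 44,783.46 − BRL 44,000.00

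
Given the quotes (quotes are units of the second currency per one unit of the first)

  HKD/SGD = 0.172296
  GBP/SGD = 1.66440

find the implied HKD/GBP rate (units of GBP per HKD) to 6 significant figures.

1 HKD × 0.172296 = 0.172296 SGD
0.172296 SGD ÷ 1.66440 = 0.103518 GBP

HKD/GBP = 0.103518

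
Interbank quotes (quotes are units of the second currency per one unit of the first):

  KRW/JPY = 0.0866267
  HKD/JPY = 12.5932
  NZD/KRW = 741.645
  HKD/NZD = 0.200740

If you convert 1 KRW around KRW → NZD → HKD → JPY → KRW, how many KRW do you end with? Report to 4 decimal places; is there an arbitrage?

Around KRW → NZD → HKD → JPY → KRW: 1 ÷ 741.645 ÷ 0.200740 × 12.5932 ÷ 0.0866267 = 0.976460
Product < 1; profitable direction is KRW → JPY → HKD → NZD → KRW.

0.9765 (arbitrage exists)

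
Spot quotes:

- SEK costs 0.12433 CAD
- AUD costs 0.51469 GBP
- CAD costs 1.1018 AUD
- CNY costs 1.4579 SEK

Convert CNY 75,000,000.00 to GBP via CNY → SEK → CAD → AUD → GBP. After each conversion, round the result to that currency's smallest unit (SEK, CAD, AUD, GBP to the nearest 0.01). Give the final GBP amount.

GBP 7,709,273.11

CNY 75,000,000.00 × 1.4579 = SEK 109,342,500.00
SEK 109,342,500.00 × 0.12433 = CAD 13,594,553.03
CAD 13,594,553.03 × 1.1018 = AUD 14,978,478.53
AUD 14,978,478.53 × 0.51469 = GBP 7,709,273.11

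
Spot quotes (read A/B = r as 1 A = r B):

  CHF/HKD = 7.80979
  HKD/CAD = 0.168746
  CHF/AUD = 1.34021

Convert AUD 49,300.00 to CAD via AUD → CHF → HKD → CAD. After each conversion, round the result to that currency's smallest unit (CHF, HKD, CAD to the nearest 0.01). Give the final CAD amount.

CAD 48,478.25

AUD 49,300.00 ÷ 1.34021 = CHF 36,785.28
CHF 36,785.28 × 7.80979 = HKD 287,285.31
HKD 287,285.31 × 0.168746 = CAD 48,478.25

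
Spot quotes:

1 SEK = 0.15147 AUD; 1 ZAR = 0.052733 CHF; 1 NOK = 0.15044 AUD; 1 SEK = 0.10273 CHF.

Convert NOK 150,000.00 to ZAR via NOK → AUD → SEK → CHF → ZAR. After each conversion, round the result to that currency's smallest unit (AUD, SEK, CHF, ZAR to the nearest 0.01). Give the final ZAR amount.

ZAR 290,230.41

NOK 150,000.00 × 0.15044 = AUD 22,566.00
AUD 22,566.00 ÷ 0.15147 = SEK 148,980.00
SEK 148,980.00 × 0.10273 = CHF 15,304.72
CHF 15,304.72 ÷ 0.052733 = ZAR 290,230.41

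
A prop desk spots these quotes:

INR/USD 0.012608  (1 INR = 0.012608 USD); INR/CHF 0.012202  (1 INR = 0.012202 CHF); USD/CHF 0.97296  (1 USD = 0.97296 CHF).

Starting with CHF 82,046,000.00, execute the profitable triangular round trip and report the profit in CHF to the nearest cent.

Profitable loop is CHF → INR → USD → CHF:
CHF 82,046,000.00 ÷ 0.012202 = INR 6,723,979,675.46
INR 6,723,979,675.46 × 0.012608 = USD 84,775,935.75
USD 84,775,935.75 × 0.97296 = CHF 82,483,594.45
Profit = CHF 82,483,594.45 − CHF 82,046,000.00

Profit: CHF 437,594.45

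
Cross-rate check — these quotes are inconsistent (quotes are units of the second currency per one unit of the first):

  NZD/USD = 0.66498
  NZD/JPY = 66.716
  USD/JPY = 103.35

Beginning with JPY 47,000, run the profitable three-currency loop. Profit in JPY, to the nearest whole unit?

Profitable loop is JPY → NZD → USD → JPY:
JPY 47,000 ÷ 66.716 = NZD 704.48
NZD 704.48 × 0.66498 = USD 468.46
USD 468.46 × 103.35 = JPY 48,416
Profit = JPY 48,416 − JPY 47,000

Profit: JPY 1,416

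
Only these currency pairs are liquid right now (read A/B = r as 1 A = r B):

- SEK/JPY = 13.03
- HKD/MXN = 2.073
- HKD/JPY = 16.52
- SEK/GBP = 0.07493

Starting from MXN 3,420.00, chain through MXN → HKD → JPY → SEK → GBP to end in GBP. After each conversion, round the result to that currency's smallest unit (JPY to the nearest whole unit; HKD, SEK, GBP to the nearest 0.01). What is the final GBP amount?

MXN 3,420.00 ÷ 2.073 = HKD 1,649.78
HKD 1,649.78 × 16.52 = JPY 27,254
JPY 27,254 ÷ 13.03 = SEK 2,091.63
SEK 2,091.63 × 0.07493 = GBP 156.73

GBP 156.73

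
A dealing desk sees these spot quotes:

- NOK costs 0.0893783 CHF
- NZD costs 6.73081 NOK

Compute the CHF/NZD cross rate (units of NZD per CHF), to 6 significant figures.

CHF/NZD = 1.66227

1 CHF ÷ 0.0893783 = 11.1884 NOK
11.1884 NOK ÷ 6.73081 = 1.66227 NZD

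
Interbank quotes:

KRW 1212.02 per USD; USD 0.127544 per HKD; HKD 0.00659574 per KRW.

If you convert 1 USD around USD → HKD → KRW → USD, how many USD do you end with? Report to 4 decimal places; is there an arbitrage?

Around USD → HKD → KRW → USD: 1 ÷ 0.127544 ÷ 0.00659574 ÷ 1212.02 = 0.980769
Product < 1; profitable direction is USD → KRW → HKD → USD.

0.9808 (arbitrage exists)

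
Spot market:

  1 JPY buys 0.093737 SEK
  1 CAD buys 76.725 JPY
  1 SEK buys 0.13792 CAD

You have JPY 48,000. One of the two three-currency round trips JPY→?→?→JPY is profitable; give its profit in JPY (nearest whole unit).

Profitable loop is JPY → CAD → SEK → JPY:
JPY 48,000 ÷ 76.725 = CAD 625.61
CAD 625.61 ÷ 0.13792 = SEK 4,536.04
SEK 4,536.04 ÷ 0.093737 = JPY 48,391
Profit = JPY 48,391 − JPY 48,000

Profit: JPY 391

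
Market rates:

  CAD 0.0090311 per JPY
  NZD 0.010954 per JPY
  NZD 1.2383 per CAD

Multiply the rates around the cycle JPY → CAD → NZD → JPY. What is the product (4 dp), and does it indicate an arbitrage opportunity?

1.0209 (arbitrage exists)

Around JPY → CAD → NZD → JPY: 1 × 0.0090311 × 1.2383 ÷ 0.010954 = 1.020925
Product > 1; profitable direction is JPY → CAD → NZD → JPY.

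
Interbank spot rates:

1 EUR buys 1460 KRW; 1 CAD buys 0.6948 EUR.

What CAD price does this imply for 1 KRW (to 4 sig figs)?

KRW/CAD = 0.0009858

1 KRW ÷ 1460 = 0.000684932 EUR
0.000684932 EUR ÷ 0.6948 = 0.000985797 CAD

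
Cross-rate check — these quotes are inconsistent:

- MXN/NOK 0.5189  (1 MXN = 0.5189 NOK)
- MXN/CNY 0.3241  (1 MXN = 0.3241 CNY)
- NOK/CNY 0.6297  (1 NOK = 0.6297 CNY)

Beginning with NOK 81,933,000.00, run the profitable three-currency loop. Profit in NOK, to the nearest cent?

Profitable loop is NOK → CNY → MXN → NOK:
NOK 81,933,000.00 × 0.6297 = CNY 51,593,210.10
CNY 51,593,210.10 ÷ 0.3241 = MXN 159,189,170.32
MXN 159,189,170.32 × 0.5189 = NOK 82,603,260.48
Profit = NOK 82,603,260.48 − NOK 81,933,000.00

Profit: NOK 670,260.48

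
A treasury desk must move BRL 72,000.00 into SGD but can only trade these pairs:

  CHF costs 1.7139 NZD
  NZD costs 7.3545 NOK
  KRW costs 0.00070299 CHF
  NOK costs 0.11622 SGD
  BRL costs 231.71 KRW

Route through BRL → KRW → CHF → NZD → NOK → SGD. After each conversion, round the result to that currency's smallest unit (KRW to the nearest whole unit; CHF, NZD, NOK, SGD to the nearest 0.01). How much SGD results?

BRL 72,000.00 × 231.71 = KRW 16,683,120
KRW 16,683,120 × 0.00070299 = CHF 11,728.07
CHF 11,728.07 × 1.7139 = NZD 20,100.74
NZD 20,100.74 × 7.3545 = NOK 147,830.89
NOK 147,830.89 × 0.11622 = SGD 17,180.91

SGD 17,180.91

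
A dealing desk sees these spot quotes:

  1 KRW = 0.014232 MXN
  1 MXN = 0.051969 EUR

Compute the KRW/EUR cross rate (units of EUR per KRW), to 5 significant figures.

KRW/EUR = 0.00073962

1 KRW × 0.014232 = 0.014232 MXN
0.014232 MXN × 0.051969 = 0.000739623 EUR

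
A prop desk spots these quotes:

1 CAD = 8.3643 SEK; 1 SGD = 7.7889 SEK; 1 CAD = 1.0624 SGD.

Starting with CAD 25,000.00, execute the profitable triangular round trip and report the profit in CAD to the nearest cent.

Profit: CAD 270.01

Profitable loop is CAD → SEK → SGD → CAD:
CAD 25,000.00 × 8.3643 = SEK 209,107.50
SEK 209,107.50 ÷ 7.7889 = SGD 26,846.86
SGD 26,846.86 ÷ 1.0624 = CAD 25,270.01
Profit = CAD 25,270.01 − CAD 25,000.00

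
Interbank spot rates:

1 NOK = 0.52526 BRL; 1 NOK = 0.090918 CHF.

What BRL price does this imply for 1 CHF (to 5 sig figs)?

1 CHF ÷ 0.090918 = 10.9989 NOK
10.9989 NOK × 0.52526 = 5.77729 BRL

CHF/BRL = 5.7773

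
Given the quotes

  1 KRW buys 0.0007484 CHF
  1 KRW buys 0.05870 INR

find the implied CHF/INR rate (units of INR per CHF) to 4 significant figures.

1 CHF ÷ 0.0007484 = 1336.18 KRW
1336.18 KRW × 0.05870 = 78.434 INR

CHF/INR = 78.43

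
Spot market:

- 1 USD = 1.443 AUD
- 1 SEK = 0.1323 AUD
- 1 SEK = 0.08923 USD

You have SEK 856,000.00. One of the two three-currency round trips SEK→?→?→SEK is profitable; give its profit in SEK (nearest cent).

Profit: SEK 23,541.60

Profitable loop is SEK → AUD → USD → SEK:
SEK 856,000.00 × 0.1323 = AUD 113,248.80
AUD 113,248.80 ÷ 1.443 = USD 78,481.50
USD 78,481.50 ÷ 0.08923 = SEK 879,541.60
Profit = SEK 879,541.60 − SEK 856,000.00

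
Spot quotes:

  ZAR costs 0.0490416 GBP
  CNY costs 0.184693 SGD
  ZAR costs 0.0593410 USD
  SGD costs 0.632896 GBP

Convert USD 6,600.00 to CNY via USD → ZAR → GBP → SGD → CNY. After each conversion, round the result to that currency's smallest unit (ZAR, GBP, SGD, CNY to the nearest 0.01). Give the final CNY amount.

CNY 46,662.79

USD 6,600.00 ÷ 0.0593410 = ZAR 111,221.58
ZAR 111,221.58 × 0.0490416 = GBP 5,454.48
GBP 5,454.48 ÷ 0.632896 = SGD 8,618.29
SGD 8,618.29 ÷ 0.184693 = CNY 46,662.79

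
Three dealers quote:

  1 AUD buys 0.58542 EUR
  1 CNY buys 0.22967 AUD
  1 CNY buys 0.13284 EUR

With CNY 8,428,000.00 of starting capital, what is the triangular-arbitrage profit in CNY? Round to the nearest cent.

Profitable loop is CNY → AUD → EUR → CNY:
CNY 8,428,000.00 × 0.22967 = AUD 1,935,658.76
AUD 1,935,658.76 × 0.58542 = EUR 1,133,173.35
EUR 1,133,173.35 ÷ 0.13284 = CNY 8,530,362.48
Profit = CNY 8,530,362.48 − CNY 8,428,000.00

Profit: CNY 102,362.48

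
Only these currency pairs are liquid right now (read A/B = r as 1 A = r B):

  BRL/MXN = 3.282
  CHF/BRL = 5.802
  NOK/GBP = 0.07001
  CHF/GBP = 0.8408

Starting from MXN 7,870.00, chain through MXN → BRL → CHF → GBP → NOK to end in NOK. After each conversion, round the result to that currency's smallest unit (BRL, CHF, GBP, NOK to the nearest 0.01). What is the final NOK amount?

NOK 4,963.43

MXN 7,870.00 ÷ 3.282 = BRL 2,397.93
BRL 2,397.93 ÷ 5.802 = CHF 413.29
CHF 413.29 × 0.8408 = GBP 347.49
GBP 347.49 ÷ 0.07001 = NOK 4,963.43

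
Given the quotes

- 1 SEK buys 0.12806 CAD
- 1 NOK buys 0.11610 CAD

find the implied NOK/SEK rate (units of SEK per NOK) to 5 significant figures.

1 NOK × 0.11610 = 0.1161 CAD
0.1161 CAD ÷ 0.12806 = 0.906606 SEK

NOK/SEK = 0.90661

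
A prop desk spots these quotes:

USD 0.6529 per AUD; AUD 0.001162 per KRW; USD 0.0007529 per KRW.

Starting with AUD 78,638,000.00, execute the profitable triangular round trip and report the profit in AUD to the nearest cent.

Profitable loop is AUD → USD → KRW → AUD:
AUD 78,638,000.00 × 0.6529 = USD 51,342,750.20
USD 51,342,750.20 ÷ 0.0007529 = KRW 68,193,319,432
KRW 68,193,319,432 × 0.001162 = AUD 79,240,637.18
Profit = AUD 79,240,637.18 − AUD 78,638,000.00

Profit: AUD 602,637.18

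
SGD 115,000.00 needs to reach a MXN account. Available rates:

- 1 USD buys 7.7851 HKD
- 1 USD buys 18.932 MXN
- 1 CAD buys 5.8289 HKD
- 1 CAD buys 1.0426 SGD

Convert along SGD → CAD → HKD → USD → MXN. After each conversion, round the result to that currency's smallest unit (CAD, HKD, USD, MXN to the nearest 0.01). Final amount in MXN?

SGD 115,000.00 ÷ 1.0426 = CAD 110,301.17
CAD 110,301.17 × 5.8289 = HKD 642,934.49
HKD 642,934.49 ÷ 7.7851 = USD 82,585.26
USD 82,585.26 × 18.932 = MXN 1,563,504.14

MXN 1,563,504.14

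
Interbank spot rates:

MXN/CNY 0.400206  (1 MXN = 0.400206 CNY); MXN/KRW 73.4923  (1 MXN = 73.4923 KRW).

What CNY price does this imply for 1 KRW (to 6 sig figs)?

1 KRW ÷ 73.4923 = 0.0136069 MXN
0.0136069 MXN × 0.400206 = 0.00544555 CNY

KRW/CNY = 0.00544555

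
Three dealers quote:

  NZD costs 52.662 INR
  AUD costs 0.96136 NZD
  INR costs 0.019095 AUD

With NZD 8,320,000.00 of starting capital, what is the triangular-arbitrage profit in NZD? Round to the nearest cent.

Profitable loop is NZD → AUD → INR → NZD:
NZD 8,320,000.00 ÷ 0.96136 = AUD 8,654,406.26
AUD 8,654,406.26 ÷ 0.019095 = INR 453,228,921.59
INR 453,228,921.59 ÷ 52.662 = NZD 8,606,375.03
Profit = NZD 8,606,375.03 − NZD 8,320,000.00

Profit: NZD 286,375.03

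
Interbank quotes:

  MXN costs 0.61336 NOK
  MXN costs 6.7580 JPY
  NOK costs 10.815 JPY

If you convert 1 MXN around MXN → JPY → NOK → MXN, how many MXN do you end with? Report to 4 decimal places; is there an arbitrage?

Around MXN → JPY → NOK → MXN: 1 × 6.7580 ÷ 10.815 ÷ 0.61336 = 1.018770
Product > 1; profitable direction is MXN → JPY → NOK → MXN.

1.0188 (arbitrage exists)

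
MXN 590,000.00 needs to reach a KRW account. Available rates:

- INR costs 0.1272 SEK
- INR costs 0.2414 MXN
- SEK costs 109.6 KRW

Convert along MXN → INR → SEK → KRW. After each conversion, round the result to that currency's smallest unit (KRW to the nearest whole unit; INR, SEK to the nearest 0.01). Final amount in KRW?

MXN 590,000.00 ÷ 0.2414 = INR 2,444,076.22
INR 2,444,076.22 × 0.1272 = SEK 310,886.50
SEK 310,886.50 × 109.6 = KRW 34,073,160

KRW 34,073,160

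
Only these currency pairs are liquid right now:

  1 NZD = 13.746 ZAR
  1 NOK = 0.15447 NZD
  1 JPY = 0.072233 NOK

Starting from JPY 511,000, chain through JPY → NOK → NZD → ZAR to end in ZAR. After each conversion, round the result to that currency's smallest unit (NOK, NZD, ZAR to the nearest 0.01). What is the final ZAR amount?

JPY 511,000 × 0.072233 = NOK 36,911.06
NOK 36,911.06 × 0.15447 = NZD 5,701.65
NZD 5,701.65 × 13.746 = ZAR 78,374.88

ZAR 78,374.88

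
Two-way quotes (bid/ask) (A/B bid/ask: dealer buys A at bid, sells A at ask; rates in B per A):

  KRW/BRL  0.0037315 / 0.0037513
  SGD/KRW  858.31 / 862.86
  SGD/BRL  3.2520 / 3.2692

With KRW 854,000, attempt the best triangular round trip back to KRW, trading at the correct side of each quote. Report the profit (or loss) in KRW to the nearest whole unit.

Best loop KRW → SGD → BRL → KRW:
KRW 854,000 ÷ 862.86 (buy SGD at ask) = SGD 989.73
SGD 989.73 × 3.2520 (sell SGD at bid) = BRL 3,218.61
BRL 3,218.61 ÷ 0.0037513 (buy KRW at ask) = KRW 857,998

Net profit: KRW 3,998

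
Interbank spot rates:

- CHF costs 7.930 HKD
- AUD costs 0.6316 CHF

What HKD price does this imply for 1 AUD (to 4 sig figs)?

AUD/HKD = 5.009

1 AUD × 0.6316 = 0.6316 CHF
0.6316 CHF × 7.930 = 5.00859 HKD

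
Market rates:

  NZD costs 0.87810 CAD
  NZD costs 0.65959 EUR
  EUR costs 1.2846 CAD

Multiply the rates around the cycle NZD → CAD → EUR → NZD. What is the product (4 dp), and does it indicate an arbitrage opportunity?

1.0363 (arbitrage exists)

Around NZD → CAD → EUR → NZD: 1 × 0.87810 ÷ 1.2846 ÷ 0.65959 = 1.036339
Product > 1; profitable direction is NZD → CAD → EUR → NZD.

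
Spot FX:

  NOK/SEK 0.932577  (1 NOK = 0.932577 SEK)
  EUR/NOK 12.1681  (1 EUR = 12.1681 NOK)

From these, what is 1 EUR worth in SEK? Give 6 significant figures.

1 EUR × 12.1681 = 12.1681 NOK
12.1681 NOK × 0.932577 = 11.3477 SEK

EUR/SEK = 11.3477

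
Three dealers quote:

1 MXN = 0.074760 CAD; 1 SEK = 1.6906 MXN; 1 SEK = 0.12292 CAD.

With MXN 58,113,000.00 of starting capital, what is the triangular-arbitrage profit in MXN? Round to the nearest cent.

Profit: MXN 1,640,163.31

Profitable loop is MXN → CAD → SEK → MXN:
MXN 58,113,000.00 × 0.074760 = CAD 4,344,527.88
CAD 4,344,527.88 ÷ 0.12292 = SEK 35,344,353.08
SEK 35,344,353.08 × 1.6906 = MXN 59,753,163.31
Profit = MXN 59,753,163.31 − MXN 58,113,000.00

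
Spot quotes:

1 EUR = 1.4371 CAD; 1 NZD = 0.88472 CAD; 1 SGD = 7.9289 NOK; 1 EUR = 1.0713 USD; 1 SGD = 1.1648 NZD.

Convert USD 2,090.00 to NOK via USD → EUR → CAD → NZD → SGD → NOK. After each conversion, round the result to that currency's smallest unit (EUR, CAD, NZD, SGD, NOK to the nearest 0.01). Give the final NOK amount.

NOK 21,571.37

USD 2,090.00 ÷ 1.0713 = EUR 1,950.90
EUR 1,950.90 × 1.4371 = CAD 2,803.64
CAD 2,803.64 ÷ 0.88472 = NZD 3,168.96
NZD 3,168.96 ÷ 1.1648 = SGD 2,720.60
SGD 2,720.60 × 7.9289 = NOK 21,571.37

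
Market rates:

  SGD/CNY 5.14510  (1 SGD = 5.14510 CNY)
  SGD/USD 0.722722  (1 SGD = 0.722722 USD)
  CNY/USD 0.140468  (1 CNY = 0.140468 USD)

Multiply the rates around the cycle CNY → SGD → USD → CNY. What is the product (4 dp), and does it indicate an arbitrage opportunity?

Around CNY → SGD → USD → CNY: 1 ÷ 5.14510 × 0.722722 ÷ 0.140468 = 1.000000
Product ≈ 1 (deviation 0.000%, within rounding noise).

1.0000 (no arbitrage)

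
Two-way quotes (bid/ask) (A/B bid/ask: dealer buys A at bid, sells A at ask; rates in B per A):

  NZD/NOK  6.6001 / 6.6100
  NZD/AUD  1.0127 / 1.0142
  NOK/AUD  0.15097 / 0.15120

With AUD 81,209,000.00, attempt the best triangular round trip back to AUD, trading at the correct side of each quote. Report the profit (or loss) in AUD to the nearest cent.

Best loop AUD → NOK → NZD → AUD:
AUD 81,209,000.00 ÷ 0.15120 (buy NOK at ask) = NOK 537,096,560.85
NOK 537,096,560.85 ÷ 6.6100 (buy NZD at ask) = NZD 81,255,152.93
NZD 81,255,152.93 × 1.0127 (sell NZD at bid) = AUD 82,287,093.37

Net profit: AUD 1,078,093.37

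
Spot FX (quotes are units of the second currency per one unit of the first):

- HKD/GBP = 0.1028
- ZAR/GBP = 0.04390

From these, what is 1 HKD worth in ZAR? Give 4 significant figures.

HKD/ZAR = 2.342

1 HKD × 0.1028 = 0.1028 GBP
0.1028 GBP ÷ 0.04390 = 2.34169 ZAR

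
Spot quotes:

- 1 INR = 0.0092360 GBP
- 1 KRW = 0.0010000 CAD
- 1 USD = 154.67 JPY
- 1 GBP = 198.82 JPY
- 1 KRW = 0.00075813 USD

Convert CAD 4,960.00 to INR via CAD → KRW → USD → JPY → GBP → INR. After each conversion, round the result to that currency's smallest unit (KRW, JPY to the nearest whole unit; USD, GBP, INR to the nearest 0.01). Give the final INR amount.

CAD 4,960.00 ÷ 0.0010000 = KRW 4,960,000
KRW 4,960,000 × 0.00075813 = USD 3,760.32
USD 3,760.32 × 154.67 = JPY 581,609
JPY 581,609 ÷ 198.82 = GBP 2,925.30
GBP 2,925.30 ÷ 0.0092360 = INR 316,728.02

INR 316,728.02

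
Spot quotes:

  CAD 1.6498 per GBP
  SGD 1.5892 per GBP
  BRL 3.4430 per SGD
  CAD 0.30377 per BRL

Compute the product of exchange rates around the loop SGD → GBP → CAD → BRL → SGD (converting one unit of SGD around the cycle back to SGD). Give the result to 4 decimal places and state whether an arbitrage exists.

Around SGD → GBP → CAD → BRL → SGD: 1 ÷ 1.5892 × 1.6498 ÷ 0.30377 ÷ 3.4430 = 0.992592
Product < 1; profitable direction is SGD → BRL → CAD → GBP → SGD.

0.9926 (arbitrage exists)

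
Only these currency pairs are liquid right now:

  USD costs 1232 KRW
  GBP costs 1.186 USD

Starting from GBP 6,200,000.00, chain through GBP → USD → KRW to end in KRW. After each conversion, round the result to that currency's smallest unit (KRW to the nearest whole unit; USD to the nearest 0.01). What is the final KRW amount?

GBP 6,200,000.00 × 1.186 = USD 7,353,200.00
USD 7,353,200.00 × 1232 = KRW 9,059,142,400

KRW 9,059,142,400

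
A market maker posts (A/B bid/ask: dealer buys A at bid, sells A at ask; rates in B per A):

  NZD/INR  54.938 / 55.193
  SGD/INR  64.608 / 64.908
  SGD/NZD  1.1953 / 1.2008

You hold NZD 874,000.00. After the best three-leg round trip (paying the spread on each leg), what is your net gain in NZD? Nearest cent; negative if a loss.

Net profit: NZD 10,225.37

Best loop NZD → INR → SGD → NZD:
NZD 874,000.00 × 54.938 (sell NZD at bid) = INR 48,015,812.00
INR 48,015,812.00 ÷ 64.908 (buy SGD at ask) = SGD 739,751.83
SGD 739,751.83 × 1.1953 (sell SGD at bid) = NZD 884,225.37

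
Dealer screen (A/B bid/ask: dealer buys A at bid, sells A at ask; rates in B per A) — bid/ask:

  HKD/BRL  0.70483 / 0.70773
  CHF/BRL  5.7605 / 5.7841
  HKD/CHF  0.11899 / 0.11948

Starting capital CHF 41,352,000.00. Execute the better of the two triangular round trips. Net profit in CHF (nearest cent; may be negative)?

Net profit: CHF 822,495.22

Best loop CHF → HKD → BRL → CHF:
CHF 41,352,000.00 ÷ 0.11948 (buy HKD at ask) = HKD 346,099,765.65
HKD 346,099,765.65 × 0.70483 (sell HKD at bid) = BRL 243,941,497.82
BRL 243,941,497.82 ÷ 5.7841 (buy CHF at ask) = CHF 42,174,495.22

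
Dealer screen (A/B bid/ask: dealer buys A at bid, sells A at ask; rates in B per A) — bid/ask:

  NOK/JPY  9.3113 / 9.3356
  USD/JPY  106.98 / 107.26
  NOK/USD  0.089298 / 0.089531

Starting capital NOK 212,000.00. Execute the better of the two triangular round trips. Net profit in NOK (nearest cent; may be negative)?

Best loop NOK → USD → JPY → NOK:
NOK 212,000.00 × 0.089298 (sell NOK at bid) = USD 18,931.18
USD 18,931.18 × 106.98 (sell USD at bid) = JPY 2,025,257
JPY 2,025,257 ÷ 9.3356 (buy NOK at ask) = NOK 216,939.16

Net profit: NOK 4,939.16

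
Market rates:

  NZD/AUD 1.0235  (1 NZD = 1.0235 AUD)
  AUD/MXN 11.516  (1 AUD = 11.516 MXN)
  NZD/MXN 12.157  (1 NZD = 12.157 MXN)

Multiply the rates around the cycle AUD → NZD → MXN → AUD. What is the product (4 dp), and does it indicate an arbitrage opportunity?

1.0314 (arbitrage exists)

Around AUD → NZD → MXN → AUD: 1 ÷ 1.0235 × 12.157 ÷ 11.516 = 1.031423
Product > 1; profitable direction is AUD → NZD → MXN → AUD.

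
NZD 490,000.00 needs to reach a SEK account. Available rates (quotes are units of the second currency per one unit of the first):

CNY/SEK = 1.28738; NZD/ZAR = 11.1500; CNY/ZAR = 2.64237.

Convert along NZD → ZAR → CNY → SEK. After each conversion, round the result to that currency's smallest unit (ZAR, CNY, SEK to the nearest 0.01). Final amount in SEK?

NZD 490,000.00 × 11.1500 = ZAR 5,463,500.00
ZAR 5,463,500.00 ÷ 2.64237 = CNY 2,067,651.39
CNY 2,067,651.39 × 1.28738 = SEK 2,661,853.05

SEK 2,661,853.05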